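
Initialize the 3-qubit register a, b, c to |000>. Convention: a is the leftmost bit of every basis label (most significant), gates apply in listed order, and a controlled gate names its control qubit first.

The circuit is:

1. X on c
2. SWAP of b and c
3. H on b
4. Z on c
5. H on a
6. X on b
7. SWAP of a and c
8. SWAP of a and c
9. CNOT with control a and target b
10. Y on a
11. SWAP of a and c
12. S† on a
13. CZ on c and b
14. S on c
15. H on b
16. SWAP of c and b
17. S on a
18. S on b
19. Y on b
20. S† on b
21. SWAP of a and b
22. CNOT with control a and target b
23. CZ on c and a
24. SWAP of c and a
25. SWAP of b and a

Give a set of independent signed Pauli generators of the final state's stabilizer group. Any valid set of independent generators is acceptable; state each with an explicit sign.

One valid set of independent stabilizer generators is +XXY, +ZIZ, +IZZ (any independent generating set of the same group is equally correct).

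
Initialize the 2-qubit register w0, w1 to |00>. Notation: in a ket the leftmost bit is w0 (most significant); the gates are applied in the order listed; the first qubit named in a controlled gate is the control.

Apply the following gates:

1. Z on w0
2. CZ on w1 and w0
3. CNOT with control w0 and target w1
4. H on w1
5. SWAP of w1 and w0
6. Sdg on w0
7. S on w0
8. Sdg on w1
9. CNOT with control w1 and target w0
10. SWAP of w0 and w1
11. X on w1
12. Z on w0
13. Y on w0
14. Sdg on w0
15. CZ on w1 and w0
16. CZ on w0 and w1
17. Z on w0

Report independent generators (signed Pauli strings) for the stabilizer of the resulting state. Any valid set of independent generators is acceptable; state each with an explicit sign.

One valid set of independent stabilizer generators is +IX, -ZI (any independent generating set of the same group is equally correct).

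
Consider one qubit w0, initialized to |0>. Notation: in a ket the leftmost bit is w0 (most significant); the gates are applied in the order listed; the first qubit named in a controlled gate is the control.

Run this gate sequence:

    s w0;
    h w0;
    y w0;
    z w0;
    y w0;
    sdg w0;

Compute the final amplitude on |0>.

The final state's coefficient on |0> equals -sqrt(2)/2.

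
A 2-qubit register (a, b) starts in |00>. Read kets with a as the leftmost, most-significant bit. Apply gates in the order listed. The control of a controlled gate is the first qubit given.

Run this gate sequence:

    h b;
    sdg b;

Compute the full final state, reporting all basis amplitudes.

After the circuit, the state carries amplitude sqrt(2)/2 on |00>, -sqrt(2)*I/2 on |01>, 0 on |10>, 0 on |11>.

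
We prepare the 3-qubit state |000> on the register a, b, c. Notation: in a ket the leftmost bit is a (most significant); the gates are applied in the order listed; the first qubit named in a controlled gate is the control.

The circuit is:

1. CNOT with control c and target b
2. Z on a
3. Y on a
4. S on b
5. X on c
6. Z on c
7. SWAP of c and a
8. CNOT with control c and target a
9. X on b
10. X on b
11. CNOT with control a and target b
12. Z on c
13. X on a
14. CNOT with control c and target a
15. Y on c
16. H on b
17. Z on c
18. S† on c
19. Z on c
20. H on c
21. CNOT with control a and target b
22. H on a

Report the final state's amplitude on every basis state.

After the circuit, the state carries amplitude sqrt(2)/4 on |000>, sqrt(2)/4 on |001>, sqrt(2)/4 on |010>, sqrt(2)/4 on |011>, sqrt(2)/4 on |100>, sqrt(2)/4 on |101>, sqrt(2)/4 on |110>, sqrt(2)/4 on |111>.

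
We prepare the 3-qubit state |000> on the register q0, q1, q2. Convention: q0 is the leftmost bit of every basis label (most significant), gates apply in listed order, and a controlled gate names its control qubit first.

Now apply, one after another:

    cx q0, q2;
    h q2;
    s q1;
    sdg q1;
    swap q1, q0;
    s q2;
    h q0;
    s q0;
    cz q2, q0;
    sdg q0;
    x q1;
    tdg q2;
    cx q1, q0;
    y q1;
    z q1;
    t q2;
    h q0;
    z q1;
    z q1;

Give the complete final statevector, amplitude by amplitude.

The final amplitudes are -sqrt(2)*I/2 on |000>, -sqrt(2)/2 on |101>, and 0 on every other basis state.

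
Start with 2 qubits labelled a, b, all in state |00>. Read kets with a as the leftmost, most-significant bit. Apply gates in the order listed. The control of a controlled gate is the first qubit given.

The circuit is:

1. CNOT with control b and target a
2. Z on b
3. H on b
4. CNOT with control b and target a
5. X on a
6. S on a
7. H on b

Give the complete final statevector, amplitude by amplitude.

After the circuit, the state carries amplitude 1/2 on |00>, -1/2 on |01>, I/2 on |10>, I/2 on |11>.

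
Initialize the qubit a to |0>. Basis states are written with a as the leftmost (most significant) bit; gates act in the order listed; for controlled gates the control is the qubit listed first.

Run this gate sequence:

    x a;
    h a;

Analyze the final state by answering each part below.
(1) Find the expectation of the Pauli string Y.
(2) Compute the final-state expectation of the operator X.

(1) In the final state, Y has expectation 0.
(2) In the final state, X has expectation -1.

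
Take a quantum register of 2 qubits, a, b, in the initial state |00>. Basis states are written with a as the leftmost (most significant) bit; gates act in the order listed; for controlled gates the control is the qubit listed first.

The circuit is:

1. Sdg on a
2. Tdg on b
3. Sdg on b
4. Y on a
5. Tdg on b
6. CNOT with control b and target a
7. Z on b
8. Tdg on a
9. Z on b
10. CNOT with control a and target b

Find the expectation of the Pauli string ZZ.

The observable ZZ averages to 1.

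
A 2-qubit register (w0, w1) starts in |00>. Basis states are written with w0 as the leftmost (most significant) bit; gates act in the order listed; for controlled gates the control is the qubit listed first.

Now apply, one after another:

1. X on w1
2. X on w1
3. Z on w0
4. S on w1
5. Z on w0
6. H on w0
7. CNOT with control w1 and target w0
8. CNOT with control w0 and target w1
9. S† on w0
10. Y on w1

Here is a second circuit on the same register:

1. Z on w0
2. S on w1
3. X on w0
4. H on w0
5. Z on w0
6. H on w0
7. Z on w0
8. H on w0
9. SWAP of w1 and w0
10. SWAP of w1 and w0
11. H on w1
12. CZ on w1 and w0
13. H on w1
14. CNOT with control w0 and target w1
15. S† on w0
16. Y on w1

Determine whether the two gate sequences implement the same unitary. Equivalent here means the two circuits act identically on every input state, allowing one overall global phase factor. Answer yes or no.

No — the two circuits implement different unitaries, even allowing a global phase.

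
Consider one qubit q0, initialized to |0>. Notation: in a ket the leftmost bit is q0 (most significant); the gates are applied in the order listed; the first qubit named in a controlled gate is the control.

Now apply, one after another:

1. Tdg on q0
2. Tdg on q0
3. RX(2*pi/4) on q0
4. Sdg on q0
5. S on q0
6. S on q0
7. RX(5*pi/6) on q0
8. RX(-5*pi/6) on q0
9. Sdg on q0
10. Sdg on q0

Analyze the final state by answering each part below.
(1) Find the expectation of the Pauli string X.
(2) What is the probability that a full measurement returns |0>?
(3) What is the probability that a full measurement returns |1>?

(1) The expectation value of X is -1. Key observation: steps 5-10 multiply out to the identity, so the circuit reduces to the remaining gates.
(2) The probability of measuring |0> is 1/2.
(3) The probability of measuring |1> is 1/2.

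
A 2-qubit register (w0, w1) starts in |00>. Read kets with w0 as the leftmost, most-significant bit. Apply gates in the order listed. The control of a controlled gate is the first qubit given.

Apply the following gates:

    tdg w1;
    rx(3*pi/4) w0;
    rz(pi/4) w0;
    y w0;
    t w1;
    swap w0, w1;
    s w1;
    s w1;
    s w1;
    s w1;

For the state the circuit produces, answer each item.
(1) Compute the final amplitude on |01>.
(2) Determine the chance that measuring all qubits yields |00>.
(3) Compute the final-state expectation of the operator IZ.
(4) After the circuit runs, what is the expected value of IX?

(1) |01> carries amplitude sqrt(2 - sqrt(2))*exp(3*I*pi/8)/2 in the final state. Key observation: steps 7-10 multiply out to the identity, so the circuit reduces to the remaining gates.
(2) The probability of measuring |00> is sqrt(2)/4 + 1/2.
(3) The expectation value of IZ is sqrt(2)/2.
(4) The expectation value of IX is -1/2.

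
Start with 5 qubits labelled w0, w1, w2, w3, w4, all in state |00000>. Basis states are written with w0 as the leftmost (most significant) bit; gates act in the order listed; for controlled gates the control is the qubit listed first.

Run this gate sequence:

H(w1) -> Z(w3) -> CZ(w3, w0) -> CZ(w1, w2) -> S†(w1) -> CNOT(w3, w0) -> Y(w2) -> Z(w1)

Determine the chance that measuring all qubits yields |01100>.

Outcome |01100> occurs with probability 1/2.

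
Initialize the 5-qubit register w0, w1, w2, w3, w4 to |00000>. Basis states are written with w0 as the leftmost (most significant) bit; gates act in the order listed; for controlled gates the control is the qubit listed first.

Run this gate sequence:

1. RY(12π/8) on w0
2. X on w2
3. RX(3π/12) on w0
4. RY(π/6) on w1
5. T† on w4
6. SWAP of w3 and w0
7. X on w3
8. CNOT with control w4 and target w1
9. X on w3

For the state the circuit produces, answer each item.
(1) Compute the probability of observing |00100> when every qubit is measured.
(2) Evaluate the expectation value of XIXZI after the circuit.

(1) Outcome |00100> occurs with probability sqrt(3)/8 + 1/4.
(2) In the final state, XIXZI has expectation 0.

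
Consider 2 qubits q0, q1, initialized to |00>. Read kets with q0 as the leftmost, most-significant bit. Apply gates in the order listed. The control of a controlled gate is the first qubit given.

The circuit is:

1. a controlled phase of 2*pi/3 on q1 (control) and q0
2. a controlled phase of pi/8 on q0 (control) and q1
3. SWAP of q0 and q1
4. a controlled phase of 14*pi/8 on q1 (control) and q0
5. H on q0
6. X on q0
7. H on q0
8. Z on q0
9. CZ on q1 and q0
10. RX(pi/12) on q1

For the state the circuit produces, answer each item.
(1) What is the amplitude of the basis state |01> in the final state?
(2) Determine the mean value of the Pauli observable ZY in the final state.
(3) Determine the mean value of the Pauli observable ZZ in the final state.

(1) The final state's coefficient on |01> equals -I*sqrt(sqrt(2) + 2)/4 + I*sqrt(6 - 3*sqrt(2))/4.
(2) In the final state, ZY has expectation -sqrt(6)/4 + sqrt(2)/4.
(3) The expectation value of ZZ is sqrt(2)/4 + sqrt(6)/4.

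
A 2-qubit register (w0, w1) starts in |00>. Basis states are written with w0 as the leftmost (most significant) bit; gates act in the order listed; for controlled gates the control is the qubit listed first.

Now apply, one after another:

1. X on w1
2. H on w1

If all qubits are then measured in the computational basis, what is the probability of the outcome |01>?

Outcome |01> occurs with probability 1/2.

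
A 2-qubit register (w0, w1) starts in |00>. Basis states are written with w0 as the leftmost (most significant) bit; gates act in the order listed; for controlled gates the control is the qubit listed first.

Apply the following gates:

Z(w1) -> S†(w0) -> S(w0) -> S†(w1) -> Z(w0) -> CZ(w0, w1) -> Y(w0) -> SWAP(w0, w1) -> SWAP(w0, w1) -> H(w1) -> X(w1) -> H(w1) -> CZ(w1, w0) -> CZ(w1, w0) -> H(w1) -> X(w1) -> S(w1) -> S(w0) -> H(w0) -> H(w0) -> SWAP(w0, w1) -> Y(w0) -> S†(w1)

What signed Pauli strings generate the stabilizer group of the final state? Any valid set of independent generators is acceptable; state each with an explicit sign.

The stabilizer group can be generated by +YI, -IZ, among other valid generating sets. Key observation: steps 11-16 multiply out to the identity, so the circuit reduces to the remaining gates.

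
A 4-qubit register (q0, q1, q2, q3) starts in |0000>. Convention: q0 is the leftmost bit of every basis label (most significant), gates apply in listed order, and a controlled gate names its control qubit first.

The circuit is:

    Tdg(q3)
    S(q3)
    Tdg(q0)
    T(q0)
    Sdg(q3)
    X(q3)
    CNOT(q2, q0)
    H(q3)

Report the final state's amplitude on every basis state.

After the circuit, the state carries amplitude sqrt(2)/2 on |0000>, -sqrt(2)/2 on |0001>, and 0 on every other basis state. Key observation: the block from step 2 through step 5 cancels to the identity and can be dropped.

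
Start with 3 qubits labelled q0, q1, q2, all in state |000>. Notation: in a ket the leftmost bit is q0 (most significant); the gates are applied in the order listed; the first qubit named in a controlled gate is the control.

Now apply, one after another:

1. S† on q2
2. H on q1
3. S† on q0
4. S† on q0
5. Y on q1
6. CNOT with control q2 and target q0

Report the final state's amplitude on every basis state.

The final amplitudes are -sqrt(2)*I/2 on |000>, sqrt(2)*I/2 on |010>, and 0 on every other basis state.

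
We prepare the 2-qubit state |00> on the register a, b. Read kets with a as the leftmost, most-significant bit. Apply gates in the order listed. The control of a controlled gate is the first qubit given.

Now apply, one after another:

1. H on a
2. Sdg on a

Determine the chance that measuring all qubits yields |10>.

Outcome |10> occurs with probability 1/2.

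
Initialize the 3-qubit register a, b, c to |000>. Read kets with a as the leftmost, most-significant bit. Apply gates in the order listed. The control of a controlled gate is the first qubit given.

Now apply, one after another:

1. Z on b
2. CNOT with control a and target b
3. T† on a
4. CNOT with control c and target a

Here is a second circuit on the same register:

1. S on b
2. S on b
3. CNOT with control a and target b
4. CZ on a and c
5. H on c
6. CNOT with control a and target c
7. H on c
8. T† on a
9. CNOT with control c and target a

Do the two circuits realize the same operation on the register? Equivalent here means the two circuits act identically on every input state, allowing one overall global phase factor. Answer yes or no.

Yes — the two circuits implement the same unitary up to a global phase.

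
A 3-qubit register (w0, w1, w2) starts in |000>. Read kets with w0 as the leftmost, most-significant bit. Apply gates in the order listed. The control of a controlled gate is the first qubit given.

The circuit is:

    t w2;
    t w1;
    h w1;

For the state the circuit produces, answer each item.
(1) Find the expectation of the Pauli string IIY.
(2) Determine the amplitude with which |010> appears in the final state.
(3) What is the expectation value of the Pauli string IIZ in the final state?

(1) In the final state, IIY has expectation 0.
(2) The final state's coefficient on |010> equals sqrt(2)/2.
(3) The observable IIZ averages to 1.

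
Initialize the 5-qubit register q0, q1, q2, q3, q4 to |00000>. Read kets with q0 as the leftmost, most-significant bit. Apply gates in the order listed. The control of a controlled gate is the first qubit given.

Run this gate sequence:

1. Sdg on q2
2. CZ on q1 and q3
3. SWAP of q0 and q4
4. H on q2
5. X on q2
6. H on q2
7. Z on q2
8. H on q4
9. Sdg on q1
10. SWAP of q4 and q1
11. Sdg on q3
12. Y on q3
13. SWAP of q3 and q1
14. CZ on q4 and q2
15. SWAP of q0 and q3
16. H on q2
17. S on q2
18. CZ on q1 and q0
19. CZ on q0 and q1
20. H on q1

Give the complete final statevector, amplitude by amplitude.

The resulting statevector has amplitude sqrt(2)*I/4 on |00000>, -sqrt(2)/4 on |00100>, -sqrt(2)*I/4 on |01000>, sqrt(2)/4 on |01100>, sqrt(2)*I/4 on |10000>, -sqrt(2)/4 on |10100>, -sqrt(2)*I/4 on |11000>, sqrt(2)/4 on |11100>, and 0 on every other basis state.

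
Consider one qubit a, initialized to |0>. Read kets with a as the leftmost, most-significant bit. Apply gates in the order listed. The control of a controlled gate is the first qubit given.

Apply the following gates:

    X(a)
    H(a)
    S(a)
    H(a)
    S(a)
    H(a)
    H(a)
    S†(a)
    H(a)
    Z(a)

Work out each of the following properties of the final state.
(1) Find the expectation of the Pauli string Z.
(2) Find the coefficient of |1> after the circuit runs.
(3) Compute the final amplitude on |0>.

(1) The expectation value of Z is 0.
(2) The amplitude on |1> is sqrt(2)*I/2.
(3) The final state's coefficient on |0> equals sqrt(2)/2.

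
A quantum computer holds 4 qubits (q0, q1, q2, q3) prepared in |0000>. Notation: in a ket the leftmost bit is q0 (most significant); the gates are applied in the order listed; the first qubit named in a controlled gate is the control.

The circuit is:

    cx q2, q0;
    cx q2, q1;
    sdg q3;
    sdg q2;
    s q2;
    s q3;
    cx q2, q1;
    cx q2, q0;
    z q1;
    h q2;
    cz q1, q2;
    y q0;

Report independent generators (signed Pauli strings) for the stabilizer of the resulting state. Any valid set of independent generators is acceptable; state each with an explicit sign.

The final state is stabilized by the group generated by +IIXI, -ZIII, +IZII, +IIIZ; other independent generating sets are equally valid. Key observation: the block from step 1 through step 8 cancels to the identity and can be dropped.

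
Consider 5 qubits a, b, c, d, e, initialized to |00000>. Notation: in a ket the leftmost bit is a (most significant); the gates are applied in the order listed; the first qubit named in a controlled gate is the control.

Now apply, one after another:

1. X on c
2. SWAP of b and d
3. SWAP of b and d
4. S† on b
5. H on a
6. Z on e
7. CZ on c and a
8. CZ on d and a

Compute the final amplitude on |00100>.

The amplitude on |00100> is sqrt(2)/2. Key observation: the block from step 2 through step 3 cancels to the identity and can be dropped.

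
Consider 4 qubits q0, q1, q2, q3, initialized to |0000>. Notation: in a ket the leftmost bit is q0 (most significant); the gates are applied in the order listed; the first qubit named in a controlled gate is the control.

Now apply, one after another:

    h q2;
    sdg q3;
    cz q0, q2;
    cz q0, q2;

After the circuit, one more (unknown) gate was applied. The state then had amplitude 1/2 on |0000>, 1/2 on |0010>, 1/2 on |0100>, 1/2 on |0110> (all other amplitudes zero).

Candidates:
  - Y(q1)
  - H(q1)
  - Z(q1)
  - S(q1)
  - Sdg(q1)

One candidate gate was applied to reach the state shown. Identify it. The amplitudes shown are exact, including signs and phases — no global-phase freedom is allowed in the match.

It was H(q1) that produced the state shown. Key observation: gates 3-4 undo each other exactly, leaving only the rest of the circuit to track.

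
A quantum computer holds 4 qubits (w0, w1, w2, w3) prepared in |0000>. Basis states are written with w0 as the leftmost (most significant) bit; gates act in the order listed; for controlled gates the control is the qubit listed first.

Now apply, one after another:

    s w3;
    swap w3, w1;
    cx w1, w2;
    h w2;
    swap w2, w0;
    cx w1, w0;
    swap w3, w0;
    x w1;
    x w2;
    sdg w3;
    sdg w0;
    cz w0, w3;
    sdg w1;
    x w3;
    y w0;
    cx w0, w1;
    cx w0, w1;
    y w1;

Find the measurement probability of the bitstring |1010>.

The probability of measuring |1010> is 1/2.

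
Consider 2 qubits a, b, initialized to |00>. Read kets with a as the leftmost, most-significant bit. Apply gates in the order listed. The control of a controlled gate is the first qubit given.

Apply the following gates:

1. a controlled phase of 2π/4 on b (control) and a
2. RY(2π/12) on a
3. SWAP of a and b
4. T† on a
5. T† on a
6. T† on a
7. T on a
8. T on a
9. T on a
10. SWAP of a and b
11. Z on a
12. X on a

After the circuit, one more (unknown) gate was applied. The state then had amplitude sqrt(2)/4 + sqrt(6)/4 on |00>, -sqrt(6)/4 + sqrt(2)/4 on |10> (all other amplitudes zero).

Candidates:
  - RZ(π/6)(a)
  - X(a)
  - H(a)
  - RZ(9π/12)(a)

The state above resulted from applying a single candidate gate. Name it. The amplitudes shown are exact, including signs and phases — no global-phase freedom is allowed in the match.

The applied gate was X(a).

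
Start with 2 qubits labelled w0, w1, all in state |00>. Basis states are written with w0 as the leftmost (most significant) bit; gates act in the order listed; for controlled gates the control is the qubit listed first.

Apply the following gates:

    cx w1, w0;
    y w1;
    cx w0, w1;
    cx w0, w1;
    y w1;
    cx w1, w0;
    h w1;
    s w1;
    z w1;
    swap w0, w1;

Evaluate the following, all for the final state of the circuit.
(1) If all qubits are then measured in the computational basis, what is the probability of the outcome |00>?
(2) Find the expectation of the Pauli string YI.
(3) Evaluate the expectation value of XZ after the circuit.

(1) A full measurement returns |00> with probability 1/2. Key observation: steps 1-6 multiply out to the identity, so the circuit reduces to the remaining gates.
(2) The expectation value of YI is -1.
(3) The expectation value of XZ is 0.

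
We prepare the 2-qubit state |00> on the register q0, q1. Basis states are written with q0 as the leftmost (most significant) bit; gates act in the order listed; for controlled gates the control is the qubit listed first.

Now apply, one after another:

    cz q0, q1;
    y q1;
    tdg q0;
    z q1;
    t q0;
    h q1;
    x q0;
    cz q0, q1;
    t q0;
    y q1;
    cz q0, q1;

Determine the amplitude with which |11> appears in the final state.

|11> carries amplitude -sqrt(2)*exp(I*pi/4)/2 in the final state.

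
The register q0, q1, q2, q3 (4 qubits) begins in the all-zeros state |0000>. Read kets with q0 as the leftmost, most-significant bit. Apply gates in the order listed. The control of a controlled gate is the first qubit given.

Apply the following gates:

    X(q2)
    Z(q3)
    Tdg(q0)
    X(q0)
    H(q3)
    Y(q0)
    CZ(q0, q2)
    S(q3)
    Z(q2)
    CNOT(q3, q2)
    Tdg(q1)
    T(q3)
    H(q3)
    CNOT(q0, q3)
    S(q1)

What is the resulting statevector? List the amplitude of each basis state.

The resulting statevector has amplitude -exp(I*pi/4)/2 on |0000>, exp(I*pi/4)/2 on |0001>, I/2 on |0010>, I/2 on |0011>, and 0 on every other basis state.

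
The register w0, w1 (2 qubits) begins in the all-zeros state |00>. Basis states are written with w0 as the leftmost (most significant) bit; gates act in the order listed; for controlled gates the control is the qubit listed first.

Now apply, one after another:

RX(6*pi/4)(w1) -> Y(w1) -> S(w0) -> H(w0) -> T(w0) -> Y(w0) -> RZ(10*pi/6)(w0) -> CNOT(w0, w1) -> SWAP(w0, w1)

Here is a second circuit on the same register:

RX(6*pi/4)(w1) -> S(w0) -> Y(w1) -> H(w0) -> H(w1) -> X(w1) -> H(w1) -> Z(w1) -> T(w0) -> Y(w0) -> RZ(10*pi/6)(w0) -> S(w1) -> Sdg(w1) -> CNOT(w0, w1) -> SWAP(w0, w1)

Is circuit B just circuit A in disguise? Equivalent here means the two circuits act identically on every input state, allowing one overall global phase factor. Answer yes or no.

Yes: on every input state the two circuits agree up to one overall phase factor.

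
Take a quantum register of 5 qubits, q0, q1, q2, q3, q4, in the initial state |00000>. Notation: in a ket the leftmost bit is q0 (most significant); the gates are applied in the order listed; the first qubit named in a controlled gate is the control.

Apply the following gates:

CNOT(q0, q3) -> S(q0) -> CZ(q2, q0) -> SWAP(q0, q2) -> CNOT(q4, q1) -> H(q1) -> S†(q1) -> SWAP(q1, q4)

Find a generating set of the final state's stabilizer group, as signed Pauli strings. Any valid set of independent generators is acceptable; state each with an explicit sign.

The final state is stabilized by the group generated by -IIIIY, +ZIIII, +IZIII, +IIZII, +IIIZI; other independent generating sets are equally valid.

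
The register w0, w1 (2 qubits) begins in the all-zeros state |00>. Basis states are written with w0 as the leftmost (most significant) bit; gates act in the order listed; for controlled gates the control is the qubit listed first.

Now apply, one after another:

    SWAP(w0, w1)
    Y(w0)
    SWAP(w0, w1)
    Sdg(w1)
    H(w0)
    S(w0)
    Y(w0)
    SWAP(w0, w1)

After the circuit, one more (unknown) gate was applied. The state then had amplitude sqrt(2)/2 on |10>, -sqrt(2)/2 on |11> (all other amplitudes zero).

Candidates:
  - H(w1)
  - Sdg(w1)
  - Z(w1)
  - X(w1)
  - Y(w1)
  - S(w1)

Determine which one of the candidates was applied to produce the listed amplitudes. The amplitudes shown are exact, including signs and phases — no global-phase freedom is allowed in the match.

The unique candidate consistent with the amplitudes is S(w1).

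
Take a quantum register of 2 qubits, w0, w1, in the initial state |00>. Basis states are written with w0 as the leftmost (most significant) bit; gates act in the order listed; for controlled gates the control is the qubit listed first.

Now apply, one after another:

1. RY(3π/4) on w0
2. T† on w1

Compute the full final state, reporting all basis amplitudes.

After the circuit, the state carries amplitude sqrt(2 - sqrt(2))/2 on |00>, 0 on |01>, sqrt(sqrt(2) + 2)/2 on |10>, 0 on |11>.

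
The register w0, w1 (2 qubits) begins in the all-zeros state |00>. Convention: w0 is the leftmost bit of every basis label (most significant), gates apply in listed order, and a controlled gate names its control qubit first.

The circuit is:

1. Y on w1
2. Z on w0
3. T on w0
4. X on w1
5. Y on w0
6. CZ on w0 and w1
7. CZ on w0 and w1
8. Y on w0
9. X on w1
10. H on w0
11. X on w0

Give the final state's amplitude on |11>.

|11> carries amplitude sqrt(2)*I/2 in the final state. Key observation: gates 4-9 undo each other exactly, leaving only the rest of the circuit to track.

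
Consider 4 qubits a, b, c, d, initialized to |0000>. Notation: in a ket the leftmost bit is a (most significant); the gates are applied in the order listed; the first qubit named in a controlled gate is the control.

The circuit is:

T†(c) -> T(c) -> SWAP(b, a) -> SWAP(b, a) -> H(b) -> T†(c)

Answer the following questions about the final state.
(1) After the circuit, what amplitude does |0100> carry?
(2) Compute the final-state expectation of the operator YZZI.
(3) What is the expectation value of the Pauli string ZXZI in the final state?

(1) The amplitude on |0100> is sqrt(2)/2. Key observation: the block from step 3 through step 4 cancels to the identity and can be dropped.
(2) The expectation value of YZZI is 0.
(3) The observable ZXZI averages to 1.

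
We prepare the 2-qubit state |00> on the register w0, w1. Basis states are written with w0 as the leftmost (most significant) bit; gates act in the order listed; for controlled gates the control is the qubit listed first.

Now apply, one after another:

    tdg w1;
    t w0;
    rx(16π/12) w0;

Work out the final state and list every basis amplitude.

The resulting statevector has amplitude -1/2 on |00>, 0 on |01>, -sqrt(3)*I/2 on |10>, 0 on |11>.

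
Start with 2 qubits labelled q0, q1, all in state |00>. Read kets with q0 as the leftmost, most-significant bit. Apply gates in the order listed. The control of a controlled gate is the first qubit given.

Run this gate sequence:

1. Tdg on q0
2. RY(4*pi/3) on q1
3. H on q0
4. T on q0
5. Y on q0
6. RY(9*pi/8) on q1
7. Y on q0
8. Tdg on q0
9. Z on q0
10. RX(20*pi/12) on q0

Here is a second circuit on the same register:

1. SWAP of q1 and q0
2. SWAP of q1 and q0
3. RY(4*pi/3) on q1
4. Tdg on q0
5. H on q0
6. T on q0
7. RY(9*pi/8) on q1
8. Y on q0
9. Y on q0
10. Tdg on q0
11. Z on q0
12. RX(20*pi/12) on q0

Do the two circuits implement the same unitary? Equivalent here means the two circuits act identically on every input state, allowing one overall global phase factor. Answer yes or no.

Yes, they are equivalent — the unitaries differ by at most a global phase.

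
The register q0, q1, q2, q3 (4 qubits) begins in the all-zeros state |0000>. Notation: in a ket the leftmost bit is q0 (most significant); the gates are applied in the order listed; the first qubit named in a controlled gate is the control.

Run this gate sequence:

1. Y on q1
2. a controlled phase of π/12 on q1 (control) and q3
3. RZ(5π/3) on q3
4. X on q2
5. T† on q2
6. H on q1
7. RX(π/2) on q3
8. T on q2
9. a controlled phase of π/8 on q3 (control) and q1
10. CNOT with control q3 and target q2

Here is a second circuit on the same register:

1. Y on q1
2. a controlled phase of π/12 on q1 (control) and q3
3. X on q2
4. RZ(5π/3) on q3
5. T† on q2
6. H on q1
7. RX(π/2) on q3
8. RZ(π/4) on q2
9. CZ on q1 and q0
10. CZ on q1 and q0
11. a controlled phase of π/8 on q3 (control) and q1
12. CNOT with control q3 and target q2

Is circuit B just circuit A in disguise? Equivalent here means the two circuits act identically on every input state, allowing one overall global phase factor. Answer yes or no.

Yes, they are equivalent — the unitaries differ by at most a global phase.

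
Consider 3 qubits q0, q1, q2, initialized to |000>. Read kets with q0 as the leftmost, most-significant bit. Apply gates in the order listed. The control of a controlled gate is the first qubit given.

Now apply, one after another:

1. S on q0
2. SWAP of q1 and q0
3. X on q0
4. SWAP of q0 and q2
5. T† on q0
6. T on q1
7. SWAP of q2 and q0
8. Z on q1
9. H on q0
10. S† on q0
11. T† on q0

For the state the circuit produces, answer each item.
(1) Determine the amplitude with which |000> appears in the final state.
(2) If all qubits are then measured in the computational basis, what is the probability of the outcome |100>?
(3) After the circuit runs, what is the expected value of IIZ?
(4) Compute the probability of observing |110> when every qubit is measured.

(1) The final state's coefficient on |000> equals sqrt(2)/2.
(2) The probability of measuring |100> is 1/2.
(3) The expectation value of IIZ is 1.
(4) Outcome |110> occurs with probability 0.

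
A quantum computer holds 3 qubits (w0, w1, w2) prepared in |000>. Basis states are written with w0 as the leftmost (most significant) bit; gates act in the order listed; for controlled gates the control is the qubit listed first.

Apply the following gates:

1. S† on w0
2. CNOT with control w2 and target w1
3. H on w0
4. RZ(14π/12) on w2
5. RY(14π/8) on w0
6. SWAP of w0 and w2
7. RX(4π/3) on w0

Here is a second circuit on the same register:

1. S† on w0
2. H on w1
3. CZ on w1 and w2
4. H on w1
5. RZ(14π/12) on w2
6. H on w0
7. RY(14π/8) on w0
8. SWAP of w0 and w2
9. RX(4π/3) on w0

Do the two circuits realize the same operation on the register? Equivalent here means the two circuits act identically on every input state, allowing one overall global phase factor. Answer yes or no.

Yes, they are equivalent — the unitaries differ by at most a global phase.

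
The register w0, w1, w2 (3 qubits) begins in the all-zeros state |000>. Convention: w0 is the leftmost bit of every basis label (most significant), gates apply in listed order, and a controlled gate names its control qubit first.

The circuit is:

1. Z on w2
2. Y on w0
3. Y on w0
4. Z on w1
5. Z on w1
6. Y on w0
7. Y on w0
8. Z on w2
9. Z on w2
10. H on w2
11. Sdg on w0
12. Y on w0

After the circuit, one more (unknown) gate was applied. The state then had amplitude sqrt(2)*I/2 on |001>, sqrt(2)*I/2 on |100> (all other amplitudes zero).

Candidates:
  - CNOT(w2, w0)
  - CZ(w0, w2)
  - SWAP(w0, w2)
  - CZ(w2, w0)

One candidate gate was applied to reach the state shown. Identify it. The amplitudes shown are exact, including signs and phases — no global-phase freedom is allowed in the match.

The unique candidate consistent with the amplitudes is CNOT(w2, w0). Key observation: gates 1-8 undo each other exactly, leaving only the rest of the circuit to track.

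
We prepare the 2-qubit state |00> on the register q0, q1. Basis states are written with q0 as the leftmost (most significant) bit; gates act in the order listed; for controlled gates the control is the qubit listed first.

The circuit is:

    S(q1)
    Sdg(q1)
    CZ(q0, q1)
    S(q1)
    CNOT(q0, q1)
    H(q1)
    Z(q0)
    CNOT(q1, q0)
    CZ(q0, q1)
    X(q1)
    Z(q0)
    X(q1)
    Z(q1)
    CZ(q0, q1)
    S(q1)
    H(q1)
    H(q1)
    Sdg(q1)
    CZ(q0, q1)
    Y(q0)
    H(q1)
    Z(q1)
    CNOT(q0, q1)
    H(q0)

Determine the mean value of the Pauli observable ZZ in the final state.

The expectation value of ZZ is -1. Key observation: gates 14-19 undo each other exactly, leaving only the rest of the circuit to track.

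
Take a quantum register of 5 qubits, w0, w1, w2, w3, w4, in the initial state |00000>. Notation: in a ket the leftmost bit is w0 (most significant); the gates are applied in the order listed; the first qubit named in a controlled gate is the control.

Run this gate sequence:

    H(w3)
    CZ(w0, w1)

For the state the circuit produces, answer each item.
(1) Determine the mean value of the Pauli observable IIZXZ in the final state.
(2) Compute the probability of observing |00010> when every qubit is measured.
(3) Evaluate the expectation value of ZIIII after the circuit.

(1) The expectation value of IIZXZ is 1.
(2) A full measurement returns |00010> with probability 1/2.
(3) In the final state, ZIIII has expectation 1.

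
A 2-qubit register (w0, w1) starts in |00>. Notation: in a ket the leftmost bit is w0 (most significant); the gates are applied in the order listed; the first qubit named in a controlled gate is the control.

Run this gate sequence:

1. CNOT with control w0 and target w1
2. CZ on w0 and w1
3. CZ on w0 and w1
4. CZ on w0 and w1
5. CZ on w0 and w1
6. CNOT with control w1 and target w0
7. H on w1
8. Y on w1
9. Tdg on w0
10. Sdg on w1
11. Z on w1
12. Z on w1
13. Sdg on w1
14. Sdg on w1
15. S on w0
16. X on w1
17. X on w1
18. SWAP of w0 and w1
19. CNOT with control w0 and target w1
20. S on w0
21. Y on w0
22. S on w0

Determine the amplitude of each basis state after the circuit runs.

The resulting statevector has amplitude 0 on |00>, -sqrt(2)/2 on |01>, sqrt(2)*I/2 on |10>, 0 on |11>. Key observation: steps 3-4 multiply out to the identity, so the circuit reduces to the remaining gates.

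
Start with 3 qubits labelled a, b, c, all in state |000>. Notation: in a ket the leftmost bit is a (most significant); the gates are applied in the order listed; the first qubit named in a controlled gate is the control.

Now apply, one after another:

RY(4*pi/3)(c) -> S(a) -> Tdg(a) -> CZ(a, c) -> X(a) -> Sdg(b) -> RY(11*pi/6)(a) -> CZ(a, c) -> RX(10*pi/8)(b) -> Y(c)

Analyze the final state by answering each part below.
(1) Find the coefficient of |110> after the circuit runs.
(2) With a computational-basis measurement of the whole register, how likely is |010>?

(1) |110> carries amplitude (-3*sqrt(2) - sqrt(6))*sqrt(sqrt(2) + 2)/16 in the final state.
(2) Outcome |010> occurs with probability -3*sqrt(3)/32 - 3*sqrt(6)/64 + 3*sqrt(2)/32 + 3/16.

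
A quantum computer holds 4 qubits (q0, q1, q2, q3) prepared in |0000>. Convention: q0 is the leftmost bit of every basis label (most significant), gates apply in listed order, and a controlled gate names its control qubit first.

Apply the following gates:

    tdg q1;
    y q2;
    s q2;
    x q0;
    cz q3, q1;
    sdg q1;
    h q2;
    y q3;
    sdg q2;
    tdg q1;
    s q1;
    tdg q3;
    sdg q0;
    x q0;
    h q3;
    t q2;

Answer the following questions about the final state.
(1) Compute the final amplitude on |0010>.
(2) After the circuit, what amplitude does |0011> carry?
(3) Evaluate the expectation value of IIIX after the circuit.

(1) The amplitude on |0010> is -I/2.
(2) The final state's coefficient on |0011> equals I/2.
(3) The expectation value of IIIX is -1.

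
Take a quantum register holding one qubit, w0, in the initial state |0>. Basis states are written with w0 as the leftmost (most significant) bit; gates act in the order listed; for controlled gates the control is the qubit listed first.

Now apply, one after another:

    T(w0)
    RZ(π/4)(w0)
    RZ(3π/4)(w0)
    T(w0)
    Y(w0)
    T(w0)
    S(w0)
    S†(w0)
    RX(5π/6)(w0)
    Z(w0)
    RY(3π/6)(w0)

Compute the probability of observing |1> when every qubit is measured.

Outcome |1> occurs with probability 1/2.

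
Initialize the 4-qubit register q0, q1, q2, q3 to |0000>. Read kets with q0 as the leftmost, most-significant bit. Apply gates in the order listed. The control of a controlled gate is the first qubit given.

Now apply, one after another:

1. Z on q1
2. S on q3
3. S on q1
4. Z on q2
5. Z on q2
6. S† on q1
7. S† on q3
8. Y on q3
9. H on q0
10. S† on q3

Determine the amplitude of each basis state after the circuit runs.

After the circuit, the state carries amplitude sqrt(2)/2 on |0001>, sqrt(2)/2 on |1001>, and 0 on every other basis state.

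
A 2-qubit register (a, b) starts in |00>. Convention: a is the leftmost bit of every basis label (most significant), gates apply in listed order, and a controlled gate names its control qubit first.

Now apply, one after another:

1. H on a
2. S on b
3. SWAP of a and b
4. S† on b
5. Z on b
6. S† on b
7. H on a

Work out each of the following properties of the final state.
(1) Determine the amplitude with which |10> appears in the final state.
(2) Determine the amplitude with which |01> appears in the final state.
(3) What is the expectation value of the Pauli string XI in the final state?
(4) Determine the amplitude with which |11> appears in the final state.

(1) The amplitude on |10> is 1/2.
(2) The final state's coefficient on |01> equals 1/2.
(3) In the final state, XI has expectation 1.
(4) |11> carries amplitude 1/2 in the final state.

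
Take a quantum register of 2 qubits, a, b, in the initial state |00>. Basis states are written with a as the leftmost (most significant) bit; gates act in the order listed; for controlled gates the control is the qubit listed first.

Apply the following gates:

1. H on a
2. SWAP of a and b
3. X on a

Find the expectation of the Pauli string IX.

In the final state, IX has expectation 1.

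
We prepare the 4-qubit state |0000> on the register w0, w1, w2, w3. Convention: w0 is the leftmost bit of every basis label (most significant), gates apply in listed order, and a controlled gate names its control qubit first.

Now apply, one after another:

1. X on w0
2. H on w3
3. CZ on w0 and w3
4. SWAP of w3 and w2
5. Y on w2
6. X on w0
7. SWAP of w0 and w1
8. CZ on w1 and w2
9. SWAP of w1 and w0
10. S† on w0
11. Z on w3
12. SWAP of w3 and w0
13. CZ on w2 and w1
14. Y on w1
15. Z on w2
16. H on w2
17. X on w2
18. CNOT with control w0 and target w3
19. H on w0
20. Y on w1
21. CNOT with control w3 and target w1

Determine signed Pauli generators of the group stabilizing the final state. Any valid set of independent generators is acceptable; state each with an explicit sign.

The stabilizer group can be generated by +XIII, +IZII, +IIZI, +IIIZ, among other valid generating sets.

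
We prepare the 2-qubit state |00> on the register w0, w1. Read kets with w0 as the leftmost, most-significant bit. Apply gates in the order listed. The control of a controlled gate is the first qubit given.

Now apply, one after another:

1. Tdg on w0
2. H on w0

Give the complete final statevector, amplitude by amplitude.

The resulting statevector has amplitude sqrt(2)/2 on |00>, 0 on |01>, sqrt(2)/2 on |10>, 0 on |11>.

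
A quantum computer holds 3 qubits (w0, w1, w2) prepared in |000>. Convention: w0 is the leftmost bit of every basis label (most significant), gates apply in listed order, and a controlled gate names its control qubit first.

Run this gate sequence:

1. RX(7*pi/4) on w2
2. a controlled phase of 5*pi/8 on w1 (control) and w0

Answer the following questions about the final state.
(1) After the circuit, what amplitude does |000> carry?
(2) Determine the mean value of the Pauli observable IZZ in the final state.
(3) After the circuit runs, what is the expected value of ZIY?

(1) The amplitude on |000> is -sqrt(sqrt(2) + 2)/2.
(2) The observable IZZ averages to sqrt(2)/2.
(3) The observable ZIY averages to sqrt(2)/2.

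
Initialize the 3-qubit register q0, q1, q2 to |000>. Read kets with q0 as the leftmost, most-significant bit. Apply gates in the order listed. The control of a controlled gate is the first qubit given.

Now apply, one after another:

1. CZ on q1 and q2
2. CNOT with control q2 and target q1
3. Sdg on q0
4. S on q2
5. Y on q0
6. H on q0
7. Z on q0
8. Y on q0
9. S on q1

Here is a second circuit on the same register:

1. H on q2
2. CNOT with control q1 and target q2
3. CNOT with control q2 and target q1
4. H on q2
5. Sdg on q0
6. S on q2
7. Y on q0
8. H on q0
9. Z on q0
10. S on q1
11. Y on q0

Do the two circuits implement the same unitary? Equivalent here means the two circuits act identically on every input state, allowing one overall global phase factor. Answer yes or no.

No — the two circuits implement different unitaries, even allowing a global phase.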